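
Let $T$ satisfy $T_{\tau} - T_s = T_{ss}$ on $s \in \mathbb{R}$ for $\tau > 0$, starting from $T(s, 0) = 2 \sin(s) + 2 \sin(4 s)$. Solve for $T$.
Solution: Change to a moving frame: let $\eta = s + \tau$, $\sigma = \tau$ and write $T(s,\tau) = u(\eta,\sigma)$.
By the chain rule $T_{\tau} = u_{\sigma} + u_{\eta}$, $T_s = u_{\eta}$, $T_{ss} = u_{\eta\eta}$.
Then $T_{\tau} - T_s = u_{\sigma}$: the advection term cancels and the PDE becomes the heat equation $u_{\sigma} = u_{\eta\eta}$ on $\eta \in \mathbb{R}$.
Initial data: $u(\eta,0) = T(\eta,0) = 2 \sin(\eta) + 2 \sin(4 \eta)$.
On $\eta \in \mathbb{R}$ each mode satisfies $(\sin(n\eta))'' = -n^2 \sin(n\eta)$, so $e^{-n^2\sigma} \sin(n\eta)$ solves the heat equation; by superposition $u(\eta,\sigma) = \sum c_n e^{-n^2\sigma} \sin(n\eta)$.
Reading off the coefficients: $c_1=2, c_4=2$, so $u(\eta,\sigma) = 2 e^{-\sigma} \sin(\eta) + 2 e^{-16 \sigma} \sin(4 \eta)$.
Substituting back $\eta = s + \tau$, $\sigma = \tau$: $T(s,\tau) = u(s + \tau, \tau)$.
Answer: $T(s, \tau) = 2 e^{-\tau} \sin(\tau + s) + 2 e^{-16 \tau} \sin(4 \tau + 4 s)$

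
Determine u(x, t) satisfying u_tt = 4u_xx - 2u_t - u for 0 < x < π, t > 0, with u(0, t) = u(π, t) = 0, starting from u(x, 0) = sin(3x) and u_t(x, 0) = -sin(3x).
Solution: Substitute u = exp(-t)w.
Then u_t = exp(-t)(w_t - w), u_tt = exp(-t)(w_tt - 2w_t + w), u_xx = exp(-t)w_xx; substituting and dividing by exp(-t), the lower-order terms cancel: w_tt = 4w_xx (standard wave equation).
Data for w: w(x,0) = u(x,0) = sin(3x); w_t(x,0) = u_t(x,0) + u(x,0) = 0. The boundary conditions carry over: w(0,t) = w(π,t) = 0.
Separating variables: w = Σ [A_n cos(ω_n t) + B_n sin(ω_n t)] sin(nx), ω_n = 2n. From ICs: A_3=1.
So w(x,t) = sin(3x)cos(6t), and u(x,t) = exp(-t)w(x,t).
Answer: u(x, t) = exp(-t)sin(3x)cos(6t)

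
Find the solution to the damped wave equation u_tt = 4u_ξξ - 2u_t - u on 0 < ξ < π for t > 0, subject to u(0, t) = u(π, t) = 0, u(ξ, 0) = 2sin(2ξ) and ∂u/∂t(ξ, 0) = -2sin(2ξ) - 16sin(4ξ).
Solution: Substitute u = exp(-t)w.
Then u_t = exp(-t)(w_t - w), u_tt = exp(-t)(w_tt - 2w_t + w), u_ξξ = exp(-t)w_ξξ; substituting and dividing by exp(-t), the lower-order terms cancel: w_tt = 4w_ξξ (standard wave equation).
Data for w: w(ξ,0) = u(ξ,0) = 2sin(2ξ); w_t(ξ,0) = u_t(ξ,0) + u(ξ,0) = -16sin(4ξ). The boundary conditions carry over: w(0,t) = w(π,t) = 0.
Separating variables: w = Σ [A_n cos(ω_n t) + B_n sin(ω_n t)] sin(nξ), ω_n = 2n. From ICs (B_n = velocity coefficient / ω_n): A_2=2, B_4=-2.
So w(ξ,t) = -2sin(8t)sin(4ξ) + 2sin(2ξ)cos(4t), and u(ξ,t) = exp(-t)w(ξ,t).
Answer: u(ξ, t) = -2exp(-t)sin(8t)sin(4ξ) + 2exp(-t)sin(2ξ)cos(4t)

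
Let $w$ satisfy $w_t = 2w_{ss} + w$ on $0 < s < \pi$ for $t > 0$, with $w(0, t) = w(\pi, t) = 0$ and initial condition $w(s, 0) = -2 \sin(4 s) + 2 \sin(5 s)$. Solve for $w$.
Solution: Substitute $w = e^{t}u$.
Then $w_t = e^{t}(u_t + u)$, $w_{ss} = e^{t}u_{ss}$; substituting and dividing by $e^{t}$, the lower-order terms cancel: $u_t = 2u_{ss}$ (standard heat equation).
Data for $u$: $u(s,0) = w(s,0) = -2 \sin(4 s) + 2 \sin(5 s)$. The boundary conditions carry over: $u(0,t) = u(\pi,t) = 0$.
Separating variables: $u = \sum c_n e^{-2n^2t} \sin(ns)$. From $u(s,0) = -2 \sin(4 s) + 2 \sin(5 s)$: $c_4=-2, c_5=2$.
So $u(s,t) = -2 e^{-32 t} \sin(4 s) + 2 e^{-50 t} \sin(5 s)$, and $w(s,t) = e^{t}u(s,t)$.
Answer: $w(s, t) = -2 e^{-31 t} \sin(4 s) + 2 e^{-49 t} \sin(5 s)$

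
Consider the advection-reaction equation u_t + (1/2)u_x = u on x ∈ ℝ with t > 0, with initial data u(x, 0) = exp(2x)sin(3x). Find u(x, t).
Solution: Substitute u = exp(2x)w, i.e. w = exp(-2x)u.
By the product rule, u_x = exp(2x)(w_x + 2w), u_t = exp(2x)w_t.
Substituting into the PDE and dividing by exp(2x): w_t + (1/2)(w_x + 2w) = w.
The lower-order terms cancel, leaving the standard advection equation w_t + (1/2)w_x = 0.
Initial data for w: w(x,0) = exp(-2x)u(x,0) = sin(3x).
Solve for w:
  By method of characteristics (waves move right with speed 1/2):
  Along characteristics x - (1/2)t = const, w is constant, so w(x,t) = f(x - (1/2)t) with f = w(·, 0).
Hence w(x,t) = -sin(3t/2 - 3x).
Transform back: u(x,t) = exp(2x)w(x,t).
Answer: u(x, t) = -exp(2x)sin(3t/2 - 3x)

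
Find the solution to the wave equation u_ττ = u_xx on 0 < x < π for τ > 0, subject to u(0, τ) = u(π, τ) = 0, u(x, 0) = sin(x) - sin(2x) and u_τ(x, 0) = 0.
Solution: Separating variables: u = Σ [A_n cos(ω_n τ) + B_n sin(ω_n τ)] sin(nx), ω_n = n. From ICs: A_1=1, A_2=-1.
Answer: u(x, τ) = sin(x)cos(τ) - sin(2x)cos(2τ)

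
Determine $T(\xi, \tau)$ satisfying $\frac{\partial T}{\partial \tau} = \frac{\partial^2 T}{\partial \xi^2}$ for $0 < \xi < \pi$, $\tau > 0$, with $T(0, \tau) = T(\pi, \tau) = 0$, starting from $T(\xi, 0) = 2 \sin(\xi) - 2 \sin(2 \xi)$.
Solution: Separating variables: $T = \sum c_n e^{-n^2\tau} \sin(n\xi)$. From $T(\xi,0) = 2 \sin(\xi) - 2 \sin(2 \xi)$: $c_1=2, c_2=-2$.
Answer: $T(\xi, \tau) = 2 e^{-\tau} \sin(\xi) - 2 e^{-4 \tau} \sin(2 \xi)$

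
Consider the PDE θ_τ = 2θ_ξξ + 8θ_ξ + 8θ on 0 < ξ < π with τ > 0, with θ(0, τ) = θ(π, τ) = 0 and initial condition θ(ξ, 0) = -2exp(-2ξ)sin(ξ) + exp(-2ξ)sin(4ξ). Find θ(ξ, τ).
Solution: Substitute θ = exp(-2ξ)u, i.e. u = exp(2ξ)θ.
By the product rule, θ_ξ = exp(-2ξ)(u_ξ - 2u), θ_ξξ = exp(-2ξ)(u_ξξ - 4u_ξ + 4u), θ_τ = exp(-2ξ)u_τ.
Substituting into the PDE and dividing by exp(-2ξ): u_τ = 2(u_ξξ - 4u_ξ + 4u) + 8(u_ξ - 2u) + 8u.
The lower-order terms cancel, leaving the standard heat equation u_τ = 2u_ξξ.
Initial data for u: u(ξ,0) = exp(2ξ)θ(ξ,0) = -2sin(ξ) + sin(4ξ). The boundary conditions carry over: u(0,τ) = u(π,τ) = 0.
Solve for u:
  Using separation of variables u = X(ξ)G(τ):
  Eigenfunctions: sin(nξ), n = 1, 2, 3, ...
  General solution: u(ξ, τ) = Σ c_n sin(nξ) exp(-2n² τ)
  Matching u(ξ,0) = -2sin(ξ) + sin(4ξ) term by term: c_1=-2, c_4=1.
Hence u(ξ,τ) = -2exp(-2τ)sin(ξ) + exp(-32τ)sin(4ξ).
Transform back: θ(ξ,τ) = exp(-2ξ)u(ξ,τ).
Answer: θ(ξ, τ) = -2exp(-2ξ)exp(-2τ)sin(ξ) + exp(-2ξ)exp(-32τ)sin(4ξ)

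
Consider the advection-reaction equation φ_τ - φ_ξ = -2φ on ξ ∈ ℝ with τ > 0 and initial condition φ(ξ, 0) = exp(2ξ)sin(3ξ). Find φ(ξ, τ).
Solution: Substitute φ = exp(2ξ)u, i.e. u = exp(-2ξ)φ.
By the product rule, φ_ξ = exp(2ξ)(u_ξ + 2u), φ_τ = exp(2ξ)u_τ.
Substituting into the PDE and dividing by exp(2ξ): u_τ - (u_ξ + 2u) = -2u.
The lower-order terms cancel, leaving the standard advection equation u_τ - u_ξ = 0.
Initial data for u: u(ξ,0) = exp(-2ξ)φ(ξ,0) = sin(3ξ).
Solve for u:
  By method of characteristics (waves move left with speed 1):
  Along characteristics ξ + τ = const, u is constant, so u(ξ,τ) = f(ξ + τ) with f = u(·, 0).
Hence u(ξ,τ) = sin(3ξ + 3τ).
Transform back: φ(ξ,τ) = exp(2ξ)u(ξ,τ).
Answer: φ(ξ, τ) = exp(2ξ)sin(3ξ + 3τ)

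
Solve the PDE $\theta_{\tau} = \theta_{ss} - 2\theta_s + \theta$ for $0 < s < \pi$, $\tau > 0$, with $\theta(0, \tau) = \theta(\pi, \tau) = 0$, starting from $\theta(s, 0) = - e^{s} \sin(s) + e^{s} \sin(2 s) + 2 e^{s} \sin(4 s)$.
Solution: Substitute $\theta = e^{s}u$.
Then $\theta_s = e^{s}(u_s + u)$, $\theta_{ss} = e^{s}(u_{ss} + 2u_s + u)$, $\theta_{\tau} = e^{s}u_{\tau}$; substituting and dividing by $e^{s}$, the lower-order terms cancel: $u_{\tau} = u_{ss}$ (standard heat equation).
Data for $u$: $u(s,0) = e^{-s}\theta(s,0) = - \sin(s) + \sin(2 s) + 2 \sin(4 s)$. The boundary conditions carry over: $u(0,\tau) = u(\pi,\tau) = 0$.
Separating variables: $u = \sum c_n e^{-n^2\tau} \sin(ns)$. From $u(s,0) = - \sin(s) + \sin(2 s) + 2 \sin(4 s)$: $c_1=-1, c_2=1, c_4=2$.
So $u(s,\tau) = - e^{-\tau} \sin(s) + e^{-4 \tau} \sin(2 s) + 2 e^{-16 \tau} \sin(4 s)$, and $\theta(s,\tau) = e^{s}u(s,\tau)$.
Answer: $\theta(s, \tau) = - e^{-\tau} e^{s} \sin(s) + e^{-4 \tau} e^{s} \sin(2 s) + 2 e^{-16 \tau} e^{s} \sin(4 s)$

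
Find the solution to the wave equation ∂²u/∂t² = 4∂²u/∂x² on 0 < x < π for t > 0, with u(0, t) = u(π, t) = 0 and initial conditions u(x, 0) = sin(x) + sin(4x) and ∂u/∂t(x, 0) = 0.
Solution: Separating variables: u = Σ [A_n cos(ω_n t) + B_n sin(ω_n t)] sin(nx), ω_n = 2n. From ICs: A_1=1, A_4=1.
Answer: u(x, t) = sin(x)cos(2t) + sin(4x)cos(8t)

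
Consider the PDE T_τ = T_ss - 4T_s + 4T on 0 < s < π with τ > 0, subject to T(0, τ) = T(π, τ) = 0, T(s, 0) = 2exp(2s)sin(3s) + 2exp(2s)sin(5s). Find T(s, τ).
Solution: Substitute T = exp(2s)u.
Then T_s = exp(2s)(u_s + 2u), T_ss = exp(2s)(u_ss + 4u_s + 4u), T_τ = exp(2s)u_τ; substituting and dividing by exp(2s), the lower-order terms cancel: u_τ = u_ss (standard heat equation).
Data for u: u(s,0) = exp(-2s)T(s,0) = 2sin(3s) + 2sin(5s). The boundary conditions carry over: u(0,τ) = u(π,τ) = 0.
Separating variables: u = Σ c_n exp(-n²τ) sin(ns). From u(s,0) = 2sin(3s) + 2sin(5s): c_3=2, c_5=2.
So u(s,τ) = 2exp(-9τ)sin(3s) + 2exp(-25τ)sin(5s), and T(s,τ) = exp(2s)u(s,τ).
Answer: T(s, τ) = 2exp(2s)exp(-9τ)sin(3s) + 2exp(2s)exp(-25τ)sin(5s)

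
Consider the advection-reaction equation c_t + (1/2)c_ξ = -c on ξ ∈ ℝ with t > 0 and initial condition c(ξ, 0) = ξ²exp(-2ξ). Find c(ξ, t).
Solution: Substitute c = exp(-2ξ)u.
Then c_ξ = exp(-2ξ)(u_ξ - 2u), c_t = exp(-2ξ)u_t; substituting and dividing by exp(-2ξ), the lower-order terms cancel: u_t + (1/2)u_ξ = 0 (standard advection equation).
Data for u: u(ξ,0) = exp(2ξ)c(ξ,0) = ξ².
By characteristics (dξ/dt = 1/2), u(ξ,t) = f(ξ - (1/2)t) with f = u(·, 0).
So u(ξ,t) = (1/4)t² - tξ + ξ², and c(ξ,t) = exp(-2ξ)u(ξ,t).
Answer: c(ξ, t) = (1/4)t²exp(-2ξ) - tξexp(-2ξ) + ξ²exp(-2ξ)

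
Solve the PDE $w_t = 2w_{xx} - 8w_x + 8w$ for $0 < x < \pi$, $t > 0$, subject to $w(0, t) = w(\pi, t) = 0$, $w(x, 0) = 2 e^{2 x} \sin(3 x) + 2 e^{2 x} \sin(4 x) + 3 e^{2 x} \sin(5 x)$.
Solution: Substitute $w = e^{2x}u$.
Then $w_x = e^{2x}(u_x + 2u)$, $w_{xx} = e^{2x}(u_{xx} + 4u_x + 4u)$, $w_t = e^{2x}u_t$; substituting and dividing by $e^{2x}$, the lower-order terms cancel: $u_t = 2u_{xx}$ (standard heat equation).
Data for $u$: $u(x,0) = e^{-2x}w(x,0) = 2 \sin(3 x) + 2 \sin(4 x) + 3 \sin(5 x)$. The boundary conditions carry over: $u(0,t) = u(\pi,t) = 0$.
Separating variables: $u = \sum c_n e^{-2n^2t} \sin(nx)$. From $u(x,0) = 2 \sin(3 x) + 2 \sin(4 x) + 3 \sin(5 x)$: $c_3=2, c_4=2, c_5=3$.
So $u(x,t) = 2 e^{-18 t} \sin(3 x) + 2 e^{-32 t} \sin(4 x) + 3 e^{-50 t} \sin(5 x)$, and $w(x,t) = e^{2x}u(x,t)$.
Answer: $w(x, t) = 2 e^{-18 t} e^{2 x} \sin(3 x) + 2 e^{-32 t} e^{2 x} \sin(4 x) + 3 e^{-50 t} e^{2 x} \sin(5 x)$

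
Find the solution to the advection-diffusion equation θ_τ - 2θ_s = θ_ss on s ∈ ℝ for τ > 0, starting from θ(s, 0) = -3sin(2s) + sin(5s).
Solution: Moving frame: η = s + 2τ, σ = τ, θ = u(η,σ), so θ_τ = u_σ + 2u_η and θ_ss = u_ηη.
Hence θ_τ - 2θ_s = u_σ and the PDE becomes the heat equation u_σ = u_ηη on η ∈ ℝ.
Initial data: u(η,0) = θ(η,0) = -3sin(2η) + sin(5η). Each mode sin(nη) decays as exp(-n²σ) on ℝ, so u(η,σ) = Σ c_n exp(-n²σ) sin(nη) with c_2=-3, c_5=1: u(η,σ) = -3exp(-4σ)sin(2η) + exp(-25σ)sin(5η).
Substituting back: θ(s,τ) = u(s + 2τ, τ).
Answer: θ(s, τ) = -3exp(-4τ)sin(2s + 4τ) + exp(-25τ)sin(5s + 10τ)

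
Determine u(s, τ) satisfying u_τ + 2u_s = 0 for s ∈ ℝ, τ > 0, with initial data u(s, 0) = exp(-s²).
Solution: By characteristics (ds/dτ = 2), u(s,τ) = f(s - 2τ) with f = u(·, 0).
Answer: u(s, τ) = exp(-(s - 2τ)²)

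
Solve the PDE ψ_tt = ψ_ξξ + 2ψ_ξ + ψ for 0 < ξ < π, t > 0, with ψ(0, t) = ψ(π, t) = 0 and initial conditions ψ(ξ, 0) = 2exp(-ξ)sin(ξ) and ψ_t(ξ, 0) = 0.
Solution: Substitute ψ = exp(-ξ)u, i.e. u = exp(ξ)ψ.
By the product rule, ψ_ξ = exp(-ξ)(u_ξ - u), ψ_ξξ = exp(-ξ)(u_ξξ - 2u_ξ + u), ψ_tt = exp(-ξ)u_tt.
Substituting into the PDE and dividing by exp(-ξ): u_tt = (u_ξξ - 2u_ξ + u) + 2(u_ξ - u) + u.
The lower-order terms cancel, leaving the standard wave equation u_tt = u_ξξ.
Initial data for u: u(ξ,0) = exp(ξ)ψ(ξ,0) = 2sin(ξ); u_t(ξ,0) = exp(ξ)ψ_t(ξ,0) = 0. The boundary conditions carry over: u(0,t) = u(π,t) = 0.
Solve for u:
  Using separation of variables u = X(ξ)T(t):
  Eigenfunctions: sin(nξ), n = 1, 2, 3, ...
  General solution: u(ξ, t) = Σ [A_n cos(n t) + B_n sin(n t)] sin(nξ)
  From u(ξ,0) = 2sin(ξ): A_1=2. From u_t(ξ,0) = 0: all B_n = 0.
Hence u(ξ,t) = 2sin(ξ)cos(t).
Transform back: ψ(ξ,t) = exp(-ξ)u(ξ,t).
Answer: ψ(ξ, t) = 2exp(-ξ)sin(ξ)cos(t)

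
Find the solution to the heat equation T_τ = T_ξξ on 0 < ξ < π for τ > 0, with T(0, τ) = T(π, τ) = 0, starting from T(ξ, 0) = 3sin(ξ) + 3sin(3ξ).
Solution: Using separation of variables T = X(ξ)G(τ):
Eigenfunctions: sin(nξ), n = 1, 2, 3, ...
General solution: T(ξ, τ) = Σ c_n sin(nξ) exp(-n² τ)
Matching T(ξ,0) = 3sin(ξ) + 3sin(3ξ) term by term: c_1=3, c_3=3.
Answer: T(ξ, τ) = 3exp(-τ)sin(ξ) + 3exp(-9τ)sin(3ξ)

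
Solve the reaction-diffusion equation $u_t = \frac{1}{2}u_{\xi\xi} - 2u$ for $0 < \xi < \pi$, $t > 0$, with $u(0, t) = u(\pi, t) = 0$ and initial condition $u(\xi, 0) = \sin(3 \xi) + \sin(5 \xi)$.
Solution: Substitute $u = e^{-2t}w$.
Then $u_t = e^{-2t}(w_t - 2w)$, $u_{\xi\xi} = e^{-2t}w_{\xi\xi}$; substituting and dividing by $e^{-2t}$, the lower-order terms cancel: $w_t = \frac{1}{2}w_{\xi\xi}$ (standard heat equation).
Data for $w$: $w(\xi,0) = u(\xi,0) = \sin(3 \xi) + \sin(5 \xi)$. The boundary conditions carry over: $w(0,t) = w(\pi,t) = 0$.
Separating variables: $w = \sum c_n e^{-n^2t/2} \sin(n\xi)$. From $w(\xi,0) = \sin(3 \xi) + \sin(5 \xi)$: $c_3=1, c_5=1$.
So $w(\xi,t) = e^{-9 t/2} \sin(3 \xi) + e^{-25 t/2} \sin(5 \xi)$, and $u(\xi,t) = e^{-2t}w(\xi,t)$.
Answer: $u(\xi, t) = e^{-13 t/2} \sin(3 \xi) + e^{-29 t/2} \sin(5 \xi)$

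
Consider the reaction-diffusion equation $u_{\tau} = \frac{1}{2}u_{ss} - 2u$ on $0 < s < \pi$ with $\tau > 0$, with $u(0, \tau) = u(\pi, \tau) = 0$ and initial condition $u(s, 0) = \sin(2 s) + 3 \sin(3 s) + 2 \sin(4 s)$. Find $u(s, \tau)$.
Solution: Substitute $u = e^{-2\tau}w$.
Then $u_{\tau} = e^{-2\tau}(w_{\tau} - 2w)$, $u_{ss} = e^{-2\tau}w_{ss}$; substituting and dividing by $e^{-2\tau}$, the lower-order terms cancel: $w_{\tau} = \frac{1}{2}w_{ss}$ (standard heat equation).
Data for $w$: $w(s,0) = u(s,0) = \sin(2 s) + 3 \sin(3 s) + 2 \sin(4 s)$. The boundary conditions carry over: $w(0,\tau) = w(\pi,\tau) = 0$.
Separating variables: $w = \sum c_n e^{-n^2\tau/2} \sin(ns)$. From $w(s,0) = \sin(2 s) + 3 \sin(3 s) + 2 \sin(4 s)$: $c_2=1, c_3=3, c_4=2$.
So $w(s,\tau) = e^{-2 \tau} \sin(2 s) + 2 e^{-8 \tau} \sin(4 s) + 3 e^{-9 \tau/2} \sin(3 s)$, and $u(s,\tau) = e^{-2\tau}w(s,\tau)$.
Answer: $u(s, \tau) = e^{-4 \tau} \sin(2 s) + 2 e^{-10 \tau} \sin(4 s) + 3 e^{-13 \tau/2} \sin(3 s)$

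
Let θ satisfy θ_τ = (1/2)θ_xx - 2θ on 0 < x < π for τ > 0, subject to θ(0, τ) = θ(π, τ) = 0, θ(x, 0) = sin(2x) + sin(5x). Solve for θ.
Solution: Substitute θ = exp(-2τ)u, i.e. u = exp(2τ)θ.
By the product rule, θ_τ = exp(-2τ)(u_τ - 2u), θ_xx = exp(-2τ)u_xx.
Substituting into the PDE and dividing by exp(-2τ): u_τ - 2u = (1/2)u_xx - 2u.
The lower-order terms cancel, leaving the standard heat equation u_τ = (1/2)u_xx.
Initial data for u: u(x,0) = θ(x,0) = sin(2x) + sin(5x). The boundary conditions carry over: u(0,τ) = u(π,τ) = 0.
Solve for u:
  Using separation of variables u = X(x)G(τ):
  Eigenfunctions: sin(nx), n = 1, 2, 3, ...
  General solution: u(x, τ) = Σ c_n sin(nx) exp(-n² τ/2)
  Matching u(x,0) = sin(2x) + sin(5x) term by term: c_2=1, c_5=1.
Hence u(x,τ) = exp(-2τ)sin(2x) + exp(-25τ/2)sin(5x).
Transform back: θ(x,τ) = exp(-2τ)u(x,τ).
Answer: θ(x, τ) = exp(-4τ)sin(2x) + exp(-29τ/2)sin(5x)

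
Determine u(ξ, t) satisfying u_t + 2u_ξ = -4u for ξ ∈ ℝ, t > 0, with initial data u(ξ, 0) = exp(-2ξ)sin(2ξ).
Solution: Substitute u = exp(-2ξ)w, i.e. w = exp(2ξ)u.
By the product rule, u_ξ = exp(-2ξ)(w_ξ - 2w), u_t = exp(-2ξ)w_t.
Substituting into the PDE and dividing by exp(-2ξ): w_t + 2(w_ξ - 2w) = -4w.
The lower-order terms cancel, leaving the standard advection equation w_t + 2w_ξ = 0.
Initial data for w: w(ξ,0) = exp(2ξ)u(ξ,0) = sin(2ξ).
Solve for w:
  By method of characteristics (waves move right with speed 2):
  Along characteristics ξ - 2t = const, w is constant, so w(ξ,t) = f(ξ - 2t) with f = w(·, 0).
Hence w(ξ,t) = -sin(4t - 2ξ).
Transform back: u(ξ,t) = exp(-2ξ)w(ξ,t).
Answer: u(ξ, t) = -exp(-2ξ)sin(4t - 2ξ)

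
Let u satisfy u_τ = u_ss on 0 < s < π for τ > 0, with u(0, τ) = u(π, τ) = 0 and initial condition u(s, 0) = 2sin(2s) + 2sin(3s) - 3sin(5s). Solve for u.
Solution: Using separation of variables u = X(s)T(τ):
Eigenfunctions: sin(ns), n = 1, 2, 3, ...
General solution: u(s, τ) = Σ c_n sin(ns) exp(-n² τ)
Matching u(s,0) = 2sin(2s) + 2sin(3s) - 3sin(5s) term by term: c_2=2, c_3=2, c_5=-3.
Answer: u(s, τ) = 2exp(-4τ)sin(2s) + 2exp(-9τ)sin(3s) - 3exp(-25τ)sin(5s)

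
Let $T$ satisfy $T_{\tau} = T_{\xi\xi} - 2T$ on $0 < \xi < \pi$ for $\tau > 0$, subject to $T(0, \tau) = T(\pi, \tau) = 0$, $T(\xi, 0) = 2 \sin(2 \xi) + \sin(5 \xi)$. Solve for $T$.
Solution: Substitute $T = e^{-2\tau}u$.
Then $T_{\tau} = e^{-2\tau}(u_{\tau} - 2u)$, $T_{\xi\xi} = e^{-2\tau}u_{\xi\xi}$; substituting and dividing by $e^{-2\tau}$, the lower-order terms cancel: $u_{\tau} = u_{\xi\xi}$ (standard heat equation).
Data for $u$: $u(\xi,0) = T(\xi,0) = 2 \sin(2 \xi) + \sin(5 \xi)$. The boundary conditions carry over: $u(0,\tau) = u(\pi,\tau) = 0$.
Separating variables: $u = \sum c_n e^{-n^2\tau} \sin(n\xi)$. From $u(\xi,0) = 2 \sin(2 \xi) + \sin(5 \xi)$: $c_2=2, c_5=1$.
So $u(\xi,\tau) = 2 e^{-4 \tau} \sin(2 \xi) + e^{-25 \tau} \sin(5 \xi)$, and $T(\xi,\tau) = e^{-2\tau}u(\xi,\tau)$.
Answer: $T(\xi, \tau) = 2 e^{-6 \tau} \sin(2 \xi) + e^{-27 \tau} \sin(5 \xi)$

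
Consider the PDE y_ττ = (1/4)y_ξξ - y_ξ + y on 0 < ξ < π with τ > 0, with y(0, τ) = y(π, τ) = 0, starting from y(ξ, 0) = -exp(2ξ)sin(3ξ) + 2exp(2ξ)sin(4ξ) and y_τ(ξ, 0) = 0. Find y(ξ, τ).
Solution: Substitute y = exp(2ξ)u, i.e. u = exp(-2ξ)y.
By the product rule, y_ξ = exp(2ξ)(u_ξ + 2u), y_ξξ = exp(2ξ)(u_ξξ + 4u_ξ + 4u), y_ττ = exp(2ξ)u_ττ.
Substituting into the PDE and dividing by exp(2ξ): u_ττ = (1/4)(u_ξξ + 4u_ξ + 4u) - (u_ξ + 2u) + u.
The lower-order terms cancel, leaving the standard wave equation u_ττ = (1/4)u_ξξ.
Initial data for u: u(ξ,0) = exp(-2ξ)y(ξ,0) = -sin(3ξ) + 2sin(4ξ); u_τ(ξ,0) = exp(-2ξ)y_τ(ξ,0) = 0. The boundary conditions carry over: u(0,τ) = u(π,τ) = 0.
Solve for u:
  Using separation of variables u = X(ξ)T(τ):
  Eigenfunctions: sin(nξ), n = 1, 2, 3, ...
  General solution: u(ξ, τ) = Σ [A_n cos(n τ/2) + B_n sin(n τ/2)] sin(nξ)
  From u(ξ,0) = -sin(3ξ) + 2sin(4ξ): A_3=-1, A_4=2. From u_τ(ξ,0) = 0: all B_n = 0.
Hence u(ξ,τ) = -sin(3ξ)cos(3τ/2) + 2sin(4ξ)cos(2τ).
Transform back: y(ξ,τ) = exp(2ξ)u(ξ,τ).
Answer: y(ξ, τ) = -exp(2ξ)sin(3ξ)cos(3τ/2) + 2exp(2ξ)sin(4ξ)cos(2τ)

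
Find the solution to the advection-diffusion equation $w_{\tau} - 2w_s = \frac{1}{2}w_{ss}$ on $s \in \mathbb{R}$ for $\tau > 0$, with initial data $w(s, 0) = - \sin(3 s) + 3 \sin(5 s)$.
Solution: Change to a moving frame: let $\eta = s + 2\tau$, $\sigma = \tau$ and write $w(s,\tau) = u(\eta,\sigma)$.
By the chain rule $w_{\tau} = u_{\sigma} + 2u_{\eta}$, $w_s = u_{\eta}$, $w_{ss} = u_{\eta\eta}$.
Then $w_{\tau} - 2w_s = u_{\sigma}$: the advection term cancels and the PDE becomes the heat equation $u_{\sigma} = \frac{1}{2}u_{\eta\eta}$ on $\eta \in \mathbb{R}$.
Initial data: $u(\eta,0) = w(\eta,0) = - \sin(3 \eta) + 3 \sin(5 \eta)$.
On $\eta \in \mathbb{R}$ each mode satisfies $(\sin(n\eta))'' = -n^2 \sin(n\eta)$, so $e^{-n^2\sigma/2} \sin(n\eta)$ solves the heat equation; by superposition $u(\eta,\sigma) = \sum c_n e^{-n^2\sigma/2} \sin(n\eta)$.
Reading off the coefficients: $c_3=-1, c_5=3$, so $u(\eta,\sigma) = - e^{-9 \sigma/2} \sin(3 \eta) + 3 e^{-25 \sigma/2} \sin(5 \eta)$.
Substituting back $\eta = s + 2\tau$, $\sigma = \tau$: $w(s,\tau) = u(s + 2\tau, \tau)$.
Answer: $w(s, \tau) = - e^{-9 \tau/2} \sin(6 \tau + 3 s) + 3 e^{-25 \tau/2} \sin(10 \tau + 5 s)$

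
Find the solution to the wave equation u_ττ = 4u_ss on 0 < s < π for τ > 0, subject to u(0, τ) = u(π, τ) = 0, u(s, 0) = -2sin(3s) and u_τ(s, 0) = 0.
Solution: Separating variables: u = Σ [A_n cos(ω_n τ) + B_n sin(ω_n τ)] sin(ns), ω_n = 2n. From ICs: A_3=-2.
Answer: u(s, τ) = -2sin(3s)cos(6τ)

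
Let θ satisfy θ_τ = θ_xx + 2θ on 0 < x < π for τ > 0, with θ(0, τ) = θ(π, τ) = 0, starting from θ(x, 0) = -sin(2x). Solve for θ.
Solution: Substitute θ = exp(2τ)u.
Then θ_τ = exp(2τ)(u_τ + 2u), θ_xx = exp(2τ)u_xx; substituting and dividing by exp(2τ), the lower-order terms cancel: u_τ = u_xx (standard heat equation).
Data for u: u(x,0) = θ(x,0) = -sin(2x). The boundary conditions carry over: u(0,τ) = u(π,τ) = 0.
Separating variables: u = Σ c_n exp(-n²τ) sin(nx). From u(x,0) = -sin(2x): c_2=-1.
So u(x,τ) = -exp(-4τ)sin(2x), and θ(x,τ) = exp(2τ)u(x,τ).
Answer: θ(x, τ) = -exp(-2τ)sin(2x)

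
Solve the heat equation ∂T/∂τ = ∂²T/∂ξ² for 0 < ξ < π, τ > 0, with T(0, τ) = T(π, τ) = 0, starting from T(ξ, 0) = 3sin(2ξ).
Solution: Using separation of variables T = X(ξ)G(τ):
Eigenfunctions: sin(nξ), n = 1, 2, 3, ...
General solution: T(ξ, τ) = Σ c_n sin(nξ) exp(-n² τ)
Matching T(ξ,0) = 3sin(2ξ) term by term: c_2=3.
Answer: T(ξ, τ) = 3exp(-4τ)sin(2ξ)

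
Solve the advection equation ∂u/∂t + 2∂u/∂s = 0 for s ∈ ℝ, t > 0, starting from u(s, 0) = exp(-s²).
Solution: By characteristics (ds/dt = 2), u(s,t) = f(s - 2t) with f = u(·, 0).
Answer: u(s, t) = exp(-(s - 2t)²)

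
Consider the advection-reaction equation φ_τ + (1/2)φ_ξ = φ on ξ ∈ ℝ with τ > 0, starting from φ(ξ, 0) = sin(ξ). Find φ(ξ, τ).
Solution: Substitute φ = exp(τ)u.
Then φ_τ = exp(τ)(u_τ + u), φ_ξ = exp(τ)u_ξ; substituting and dividing by exp(τ), the lower-order terms cancel: u_τ + (1/2)u_ξ = 0 (standard advection equation).
Data for u: u(ξ,0) = φ(ξ,0) = sin(ξ).
By characteristics (dξ/dτ = 1/2), u(ξ,τ) = f(ξ - (1/2)τ) with f = u(·, 0).
So u(ξ,τ) = sin(ξ - τ/2), and φ(ξ,τ) = exp(τ)u(ξ,τ).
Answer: φ(ξ, τ) = exp(τ)sin(ξ - τ/2)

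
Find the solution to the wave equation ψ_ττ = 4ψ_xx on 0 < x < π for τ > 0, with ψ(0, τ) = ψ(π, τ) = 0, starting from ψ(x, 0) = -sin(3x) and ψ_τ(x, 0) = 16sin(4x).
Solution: Using separation of variables ψ = X(x)T(τ):
Eigenfunctions: sin(nx), n = 1, 2, 3, ...
General solution: ψ(x, τ) = Σ [A_n cos(2n τ) + B_n sin(2n τ)] sin(nx)
From ψ(x,0) = -sin(3x): A_3=-1. From ψ_τ(x,0) = 16sin(4x), using ψ_τ(x,0) = Σ ω_n B_n sin(nx) with ω_n = 2n: B_4 = 16/8 = 2.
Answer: ψ(x, τ) = -sin(3x)cos(6τ) + 2sin(4x)sin(8τ)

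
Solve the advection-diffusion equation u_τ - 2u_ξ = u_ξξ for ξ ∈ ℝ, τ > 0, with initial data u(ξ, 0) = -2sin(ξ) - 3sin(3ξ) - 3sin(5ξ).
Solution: Change to a moving frame: let η = ξ + 2τ, σ = τ and write u(ξ,τ) = w(η,σ).
By the chain rule u_τ = w_σ + 2w_η, u_ξ = w_η, u_ξξ = w_ηη.
Then u_τ - 2u_ξ = w_σ: the advection term cancels and the PDE becomes the heat equation w_σ = w_ηη on η ∈ ℝ.
Initial data: w(η,0) = u(η,0) = -2sin(η) - 3sin(3η) - 3sin(5η).
On η ∈ ℝ each mode satisfies (sin(nη))″ = -n² sin(nη), so exp(-n²σ) sin(nη) solves the heat equation; by superposition w(η,σ) = Σ c_n exp(-n²σ) sin(nη).
Reading off the coefficients: c_1=-2, c_3=-3, c_5=-3, so w(η,σ) = -2exp(-σ)sin(η) - 3exp(-9σ)sin(3η) - 3exp(-25σ)sin(5η).
Substituting back η = ξ + 2τ, σ = τ: u(ξ,τ) = w(ξ + 2τ, τ).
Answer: u(ξ, τ) = -2exp(-τ)sin(ξ + 2τ) - 3exp(-9τ)sin(3ξ + 6τ) - 3exp(-25τ)sin(5ξ + 10τ)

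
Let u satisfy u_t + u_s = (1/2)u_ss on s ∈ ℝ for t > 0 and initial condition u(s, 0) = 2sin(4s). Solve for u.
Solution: Change to a moving frame: let η = s - t, σ = t and write u(s,t) = w(η,σ).
By the chain rule u_t = w_σ - w_η, u_s = w_η, u_ss = w_ηη.
Then u_t + u_s = w_σ: the advection term cancels and the PDE becomes the heat equation w_σ = (1/2)w_ηη on η ∈ ℝ.
Initial data: w(η,0) = u(η,0) = 2sin(4η).
On η ∈ ℝ each mode satisfies (sin(nη))″ = -n² sin(nη), so exp(-n²σ/2) sin(nη) solves the heat equation; by superposition w(η,σ) = Σ c_n exp(-n²σ/2) sin(nη).
Reading off the coefficients: c_4=2, so w(η,σ) = 2exp(-8σ)sin(4η).
Substituting back η = s - t, σ = t: u(s,t) = w(s - t, t).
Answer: u(s, t) = 2exp(-8t)sin(4s - 4t)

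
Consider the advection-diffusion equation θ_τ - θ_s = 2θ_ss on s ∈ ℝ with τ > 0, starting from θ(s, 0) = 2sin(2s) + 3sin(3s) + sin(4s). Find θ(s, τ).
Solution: Moving frame: η = s + τ, σ = τ, θ = u(η,σ), so θ_τ = u_σ + u_η and θ_ss = u_ηη.
Hence θ_τ - θ_s = u_σ and the PDE becomes the heat equation u_σ = 2u_ηη on η ∈ ℝ.
Initial data: u(η,0) = θ(η,0) = 2sin(2η) + 3sin(3η) + sin(4η). Each mode sin(nη) decays as exp(-2n²σ) on ℝ, so u(η,σ) = Σ c_n exp(-2n²σ) sin(nη) with c_2=2, c_3=3, c_4=1: u(η,σ) = 2exp(-8σ)sin(2η) + 3exp(-18σ)sin(3η) + exp(-32σ)sin(4η).
Substituting back: θ(s,τ) = u(s + τ, τ).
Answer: θ(s, τ) = 2exp(-8τ)sin(2s + 2τ) + 3exp(-18τ)sin(3s + 3τ) + exp(-32τ)sin(4s + 4τ)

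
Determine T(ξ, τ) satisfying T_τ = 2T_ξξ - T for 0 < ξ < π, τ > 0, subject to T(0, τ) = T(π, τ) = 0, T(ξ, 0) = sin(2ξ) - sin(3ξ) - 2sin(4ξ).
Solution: Substitute T = exp(-τ)u.
Then T_τ = exp(-τ)(u_τ - u), T_ξξ = exp(-τ)u_ξξ; substituting and dividing by exp(-τ), the lower-order terms cancel: u_τ = 2u_ξξ (standard heat equation).
Data for u: u(ξ,0) = T(ξ,0) = sin(2ξ) - sin(3ξ) - 2sin(4ξ). The boundary conditions carry over: u(0,τ) = u(π,τ) = 0.
Separating variables: u = Σ c_n exp(-2n²τ) sin(nξ). From u(ξ,0) = sin(2ξ) - sin(3ξ) - 2sin(4ξ): c_2=1, c_3=-1, c_4=-2.
So u(ξ,τ) = exp(-8τ)sin(2ξ) - exp(-18τ)sin(3ξ) - 2exp(-32τ)sin(4ξ), and T(ξ,τ) = exp(-τ)u(ξ,τ).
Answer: T(ξ, τ) = exp(-9τ)sin(2ξ) - exp(-19τ)sin(3ξ) - 2exp(-33τ)sin(4ξ)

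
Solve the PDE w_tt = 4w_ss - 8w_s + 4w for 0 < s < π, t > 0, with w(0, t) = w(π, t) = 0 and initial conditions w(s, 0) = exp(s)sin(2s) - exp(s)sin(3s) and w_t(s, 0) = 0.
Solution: Substitute w = exp(s)u.
Then w_s = exp(s)(u_s + u), w_ss = exp(s)(u_ss + 2u_s + u), w_tt = exp(s)u_tt; substituting and dividing by exp(s), the lower-order terms cancel: u_tt = 4u_ss (standard wave equation).
Data for u: u(s,0) = exp(-s)w(s,0) = sin(2s) - sin(3s); u_t(s,0) = exp(-s)w_t(s,0) = 0. The boundary conditions carry over: u(0,t) = u(π,t) = 0.
Separating variables: u = Σ [A_n cos(ω_n t) + B_n sin(ω_n t)] sin(ns), ω_n = 2n. From ICs: A_2=1, A_3=-1.
So u(s,t) = sin(2s)cos(4t) - sin(3s)cos(6t), and w(s,t) = exp(s)u(s,t).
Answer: w(s, t) = exp(s)sin(2s)cos(4t) - exp(s)sin(3s)cos(6t)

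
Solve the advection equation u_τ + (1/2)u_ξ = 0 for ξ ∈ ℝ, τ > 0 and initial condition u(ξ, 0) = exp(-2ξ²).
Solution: By characteristics (dξ/dτ = 1/2), u(ξ,τ) = f(ξ - (1/2)τ) with f = u(·, 0).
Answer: u(ξ, τ) = exp(-2(ξ - τ/2)²)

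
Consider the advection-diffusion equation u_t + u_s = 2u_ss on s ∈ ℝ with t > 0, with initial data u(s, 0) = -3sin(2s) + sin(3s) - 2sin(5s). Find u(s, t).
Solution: Change to a moving frame: let η = s - t, σ = t and write u(s,t) = w(η,σ).
By the chain rule u_t = w_σ - w_η, u_s = w_η, u_ss = w_ηη.
Then u_t + u_s = w_σ: the advection term cancels and the PDE becomes the heat equation w_σ = 2w_ηη on η ∈ ℝ.
Initial data: w(η,0) = u(η,0) = -3sin(2η) + sin(3η) - 2sin(5η).
On η ∈ ℝ each mode satisfies (sin(nη))″ = -n² sin(nη), so exp(-2n²σ) sin(nη) solves the heat equation; by superposition w(η,σ) = Σ c_n exp(-2n²σ) sin(nη).
Reading off the coefficients: c_2=-3, c_3=1, c_5=-2, so w(η,σ) = -3exp(-8σ)sin(2η) + exp(-18σ)sin(3η) - 2exp(-50σ)sin(5η).
Substituting back η = s - t, σ = t: u(s,t) = w(s - t, t).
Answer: u(s, t) = -3exp(-8t)sin(2s - 2t) + exp(-18t)sin(3s - 3t) - 2exp(-50t)sin(5s - 5t)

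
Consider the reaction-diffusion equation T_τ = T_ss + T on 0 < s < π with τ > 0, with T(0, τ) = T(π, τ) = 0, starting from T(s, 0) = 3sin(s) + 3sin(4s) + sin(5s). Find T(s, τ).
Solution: Substitute T = exp(τ)u, i.e. u = exp(-τ)T.
By the product rule, T_τ = exp(τ)(u_τ + u), T_ss = exp(τ)u_ss.
Substituting into the PDE and dividing by exp(τ): u_τ + u = u_ss + u.
The lower-order terms cancel, leaving the standard heat equation u_τ = u_ss.
Initial data for u: u(s,0) = T(s,0) = 3sin(s) + 3sin(4s) + sin(5s). The boundary conditions carry over: u(0,τ) = u(π,τ) = 0.
Solve for u:
  Using separation of variables u = X(s)G(τ):
  Eigenfunctions: sin(ns), n = 1, 2, 3, ...
  General solution: u(s, τ) = Σ c_n sin(ns) exp(-n² τ)
  Matching u(s,0) = 3sin(s) + 3sin(4s) + sin(5s) term by term: c_1=3, c_4=3, c_5=1.
Hence u(s,τ) = 3exp(-τ)sin(s) + 3exp(-16τ)sin(4s) + exp(-25τ)sin(5s).
Transform back: T(s,τ) = exp(τ)u(s,τ).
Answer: T(s, τ) = 3sin(s) + 3exp(-15τ)sin(4s) + exp(-24τ)sin(5s)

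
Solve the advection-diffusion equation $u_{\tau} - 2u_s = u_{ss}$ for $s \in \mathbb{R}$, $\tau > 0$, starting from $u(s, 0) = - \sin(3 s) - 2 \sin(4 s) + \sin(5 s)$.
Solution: Change to a moving frame: let $\eta = s + 2\tau$, $\sigma = \tau$ and write $u(s,\tau) = w(\eta,\sigma)$.
By the chain rule $u_{\tau} = w_{\sigma} + 2w_{\eta}$, $u_s = w_{\eta}$, $u_{ss} = w_{\eta\eta}$.
Then $u_{\tau} - 2u_s = w_{\sigma}$: the advection term cancels and the PDE becomes the heat equation $w_{\sigma} = w_{\eta\eta}$ on $\eta \in \mathbb{R}$.
Initial data: $w(\eta,0) = u(\eta,0) = - \sin(3 \eta) - 2 \sin(4 \eta) + \sin(5 \eta)$.
On $\eta \in \mathbb{R}$ each mode satisfies $(\sin(n\eta))'' = -n^2 \sin(n\eta)$, so $e^{-n^2\sigma} \sin(n\eta)$ solves the heat equation; by superposition $w(\eta,\sigma) = \sum c_n e^{-n^2\sigma} \sin(n\eta)$.
Reading off the coefficients: $c_3=-1, c_4=-2, c_5=1$, so $w(\eta,\sigma) = - e^{-9 \sigma} \sin(3 \eta) - 2 e^{-16 \sigma} \sin(4 \eta) + e^{-25 \sigma} \sin(5 \eta)$.
Substituting back $\eta = s + 2\tau$, $\sigma = \tau$: $u(s,\tau) = w(s + 2\tau, \tau)$.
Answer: $u(s, \tau) = - e^{-9 \tau} \sin(6 \tau + 3 s) - 2 e^{-16 \tau} \sin(8 \tau + 4 s) + e^{-25 \tau} \sin(10 \tau + 5 s)$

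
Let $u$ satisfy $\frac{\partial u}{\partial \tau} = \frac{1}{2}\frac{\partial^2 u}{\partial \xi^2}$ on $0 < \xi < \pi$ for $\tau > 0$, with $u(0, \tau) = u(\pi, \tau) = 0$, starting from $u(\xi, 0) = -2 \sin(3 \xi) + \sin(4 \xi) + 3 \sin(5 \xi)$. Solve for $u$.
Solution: Separating variables: $u = \sum c_n e^{-n^2\tau/2} \sin(n\xi)$. From $u(\xi,0) = -2 \sin(3 \xi) + \sin(4 \xi) + 3 \sin(5 \xi)$: $c_3=-2, c_4=1, c_5=3$.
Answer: $u(\xi, \tau) = e^{-8 \tau} \sin(4 \xi) - 2 e^{-9 \tau/2} \sin(3 \xi) + 3 e^{-25 \tau/2} \sin(5 \xi)$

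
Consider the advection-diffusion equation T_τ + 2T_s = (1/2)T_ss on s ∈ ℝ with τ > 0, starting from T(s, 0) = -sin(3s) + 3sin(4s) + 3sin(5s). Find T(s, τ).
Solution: Change to a moving frame: let η = s - 2τ, σ = τ and write T(s,τ) = u(η,σ).
By the chain rule T_τ = u_σ - 2u_η, T_s = u_η, T_ss = u_ηη.
Then T_τ + 2T_s = u_σ: the advection term cancels and the PDE becomes the heat equation u_σ = (1/2)u_ηη on η ∈ ℝ.
Initial data: u(η,0) = T(η,0) = -sin(3η) + 3sin(4η) + 3sin(5η).
On η ∈ ℝ each mode satisfies (sin(nη))″ = -n² sin(nη), so exp(-n²σ/2) sin(nη) solves the heat equation; by superposition u(η,σ) = Σ c_n exp(-n²σ/2) sin(nη).
Reading off the coefficients: c_3=-1, c_4=3, c_5=3, so u(η,σ) = 3exp(-8σ)sin(4η) - exp(-9σ/2)sin(3η) + 3exp(-25σ/2)sin(5η).
Substituting back η = s - 2τ, σ = τ: T(s,τ) = u(s - 2τ, τ).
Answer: T(s, τ) = 3exp(-8τ)sin(4s - 8τ) - exp(-9τ/2)sin(3s - 6τ) + 3exp(-25τ/2)sin(5s - 10τ)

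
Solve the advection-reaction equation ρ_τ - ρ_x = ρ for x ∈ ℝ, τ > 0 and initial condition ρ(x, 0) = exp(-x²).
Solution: Substitute ρ = exp(τ)u.
Then ρ_τ = exp(τ)(u_τ + u), ρ_x = exp(τ)u_x; substituting and dividing by exp(τ), the lower-order terms cancel: u_τ - u_x = 0 (standard advection equation).
Data for u: u(x,0) = ρ(x,0) = exp(-x²).
By characteristics (dx/dτ = -1), u(x,τ) = f(x + τ) with f = u(·, 0).
So u(x,τ) = exp(-(x + τ)²), and ρ(x,τ) = exp(τ)u(x,τ).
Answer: ρ(x, τ) = exp(τ)exp(-(x + τ)²)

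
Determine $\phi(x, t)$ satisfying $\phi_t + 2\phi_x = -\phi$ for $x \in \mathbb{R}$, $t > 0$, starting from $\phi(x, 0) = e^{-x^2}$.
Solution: Substitute $\phi = e^{-t}u$.
Then $\phi_t = e^{-t}(u_t - u)$, $\phi_x = e^{-t}u_x$; substituting and dividing by $e^{-t}$, the lower-order terms cancel: $u_t + 2u_x = 0$ (standard advection equation).
Data for $u$: $u(x,0) = \phi(x,0) = e^{-x^2}$.
By characteristics ($dx/dt = 2$), $u(x,t) = f(x - 2t)$ with $f = u( \cdot , 0)$.
So $u(x,t) = e^{-(-2 t + x)^2}$, and $\phi(x,t) = e^{-t}u(x,t)$.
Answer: $\phi(x, t) = e^{-t} e^{-(-2 t + x)^2}$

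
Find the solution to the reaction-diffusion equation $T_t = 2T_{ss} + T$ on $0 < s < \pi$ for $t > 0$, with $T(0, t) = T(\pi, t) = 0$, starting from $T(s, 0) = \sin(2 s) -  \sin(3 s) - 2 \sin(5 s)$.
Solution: Substitute $T = e^{t}u$.
Then $T_t = e^{t}(u_t + u)$, $T_{ss} = e^{t}u_{ss}$; substituting and dividing by $e^{t}$, the lower-order terms cancel: $u_t = 2u_{ss}$ (standard heat equation).
Data for $u$: $u(s,0) = T(s,0) = \sin(2 s) - \sin(3 s) - 2 \sin(5 s)$. The boundary conditions carry over: $u(0,t) = u(\pi,t) = 0$.
Separating variables: $u = \sum c_n e^{-2n^2t} \sin(ns)$. From $u(s,0) = \sin(2 s) - \sin(3 s) - 2 \sin(5 s)$: $c_2=1, c_3=-1, c_5=-2$.
So $u(s,t) = e^{-8 t} \sin(2 s) - e^{-18 t} \sin(3 s) - 2 e^{-50 t} \sin(5 s)$, and $T(s,t) = e^{t}u(s,t)$.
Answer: $T(s, t) = e^{-7 t} \sin(2 s) -  e^{-17 t} \sin(3 s) - 2 e^{-49 t} \sin(5 s)$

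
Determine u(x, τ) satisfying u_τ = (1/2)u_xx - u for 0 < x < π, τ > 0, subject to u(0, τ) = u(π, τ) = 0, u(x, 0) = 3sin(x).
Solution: Substitute u = exp(-τ)w, i.e. w = exp(τ)u.
By the product rule, u_τ = exp(-τ)(w_τ - w), u_xx = exp(-τ)w_xx.
Substituting into the PDE and dividing by exp(-τ): w_τ - w = (1/2)w_xx - w.
The lower-order terms cancel, leaving the standard heat equation w_τ = (1/2)w_xx.
Initial data for w: w(x,0) = u(x,0) = 3sin(x). The boundary conditions carry over: w(0,τ) = w(π,τ) = 0.
Solve for w:
  Using separation of variables w = X(x)T(τ):
  Eigenfunctions: sin(nx), n = 1, 2, 3, ...
  General solution: w(x, τ) = Σ c_n sin(nx) exp(-n² τ/2)
  Matching w(x,0) = 3sin(x) term by term: c_1=3.
Hence w(x,τ) = 3exp(-τ/2)sin(x).
Transform back: u(x,τ) = exp(-τ)w(x,τ).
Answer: u(x, τ) = 3exp(-3τ/2)sin(x)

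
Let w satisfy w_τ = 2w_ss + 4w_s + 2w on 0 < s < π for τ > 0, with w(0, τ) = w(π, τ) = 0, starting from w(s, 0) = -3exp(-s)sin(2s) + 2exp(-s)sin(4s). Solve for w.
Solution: Substitute w = exp(-s)u.
Then w_s = exp(-s)(u_s - u), w_ss = exp(-s)(u_ss - 2u_s + u), w_τ = exp(-s)u_τ; substituting and dividing by exp(-s), the lower-order terms cancel: u_τ = 2u_ss (standard heat equation).
Data for u: u(s,0) = exp(s)w(s,0) = -3sin(2s) + 2sin(4s). The boundary conditions carry over: u(0,τ) = u(π,τ) = 0.
Separating variables: u = Σ c_n exp(-2n²τ) sin(ns). From u(s,0) = -3sin(2s) + 2sin(4s): c_2=-3, c_4=2.
So u(s,τ) = -3exp(-8τ)sin(2s) + 2exp(-32τ)sin(4s), and w(s,τ) = exp(-s)u(s,τ).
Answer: w(s, τ) = -3exp(-s)exp(-8τ)sin(2s) + 2exp(-s)exp(-32τ)sin(4s)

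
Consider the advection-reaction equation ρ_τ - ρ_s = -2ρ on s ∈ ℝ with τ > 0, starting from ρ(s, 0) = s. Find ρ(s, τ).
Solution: Substitute ρ = exp(-2τ)u, i.e. u = exp(2τ)ρ.
By the product rule, ρ_τ = exp(-2τ)(u_τ - 2u), ρ_s = exp(-2τ)u_s.
Substituting into the PDE and dividing by exp(-2τ): u_τ - 2u - u_s = -2u.
The lower-order terms cancel, leaving the standard advection equation u_τ - u_s = 0.
Initial data for u: u(s,0) = ρ(s,0) = s.
Solve for u:
  By method of characteristics (waves move left with speed 1):
  Along characteristics s + τ = const, u is constant, so u(s,τ) = f(s + τ) with f = u(·, 0).
Hence u(s,τ) = s + τ.
Transform back: ρ(s,τ) = exp(-2τ)u(s,τ).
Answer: ρ(s, τ) = sexp(-2τ) + τexp(-2τ)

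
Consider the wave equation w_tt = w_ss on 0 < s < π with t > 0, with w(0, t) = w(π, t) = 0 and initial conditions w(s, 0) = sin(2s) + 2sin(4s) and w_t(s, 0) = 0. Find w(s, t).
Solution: Using separation of variables w = X(s)T(t):
Eigenfunctions: sin(ns), n = 1, 2, 3, ...
General solution: w(s, t) = Σ [A_n cos(n t) + B_n sin(n t)] sin(ns)
From w(s,0) = sin(2s) + 2sin(4s): A_2=1, A_4=2. From w_t(s,0) = 0: all B_n = 0.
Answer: w(s, t) = sin(2s)cos(2t) + 2sin(4s)cos(4t)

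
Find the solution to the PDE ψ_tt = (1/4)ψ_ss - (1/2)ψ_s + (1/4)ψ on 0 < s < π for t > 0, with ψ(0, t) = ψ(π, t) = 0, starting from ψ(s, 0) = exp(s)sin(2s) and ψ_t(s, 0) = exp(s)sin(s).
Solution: Substitute ψ = exp(s)u, i.e. u = exp(-s)ψ.
By the product rule, ψ_s = exp(s)(u_s + u), ψ_ss = exp(s)(u_ss + 2u_s + u), ψ_tt = exp(s)u_tt.
Substituting into the PDE and dividing by exp(s): u_tt = (1/4)(u_ss + 2u_s + u) - (1/2)(u_s + u) + (1/4)u.
The lower-order terms cancel, leaving the standard wave equation u_tt = (1/4)u_ss.
Initial data for u: u(s,0) = exp(-s)ψ(s,0) = sin(2s); u_t(s,0) = exp(-s)ψ_t(s,0) = sin(s). The boundary conditions carry over: u(0,t) = u(π,t) = 0.
Solve for u:
  Using separation of variables u = X(s)T(t):
  Eigenfunctions: sin(ns), n = 1, 2, 3, ...
  General solution: u(s, t) = Σ [A_n cos(n t/2) + B_n sin(n t/2)] sin(ns)
  From u(s,0) = sin(2s): A_2=1. From u_t(s,0) = sin(s), using u_t(s,0) = Σ ω_n B_n sin(ns) with ω_n = n/2: B_1 = 1/(1/2) = 2.
Hence u(s,t) = 2sin(s)sin(t/2) + sin(2s)cos(t).
Transform back: ψ(s,t) = exp(s)u(s,t).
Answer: ψ(s, t) = 2exp(s)sin(s)sin(t/2) + exp(s)sin(2s)cos(t)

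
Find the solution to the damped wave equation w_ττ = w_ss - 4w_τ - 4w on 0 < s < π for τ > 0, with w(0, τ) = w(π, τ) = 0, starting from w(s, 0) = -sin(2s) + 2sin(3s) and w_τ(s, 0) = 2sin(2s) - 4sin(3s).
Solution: Substitute w = exp(-2τ)u.
Then w_τ = exp(-2τ)(u_τ - 2u), w_ττ = exp(-2τ)(u_ττ - 4u_τ + 4u), w_ss = exp(-2τ)u_ss; substituting and dividing by exp(-2τ), the lower-order terms cancel: u_ττ = u_ss (standard wave equation).
Data for u: u(s,0) = w(s,0) = -sin(2s) + 2sin(3s); u_τ(s,0) = w_τ(s,0) + 2w(s,0) = 0. The boundary conditions carry over: u(0,τ) = u(π,τ) = 0.
Separating variables: u = Σ [A_n cos(ω_n τ) + B_n sin(ω_n τ)] sin(ns), ω_n = n. From ICs: A_2=-1, A_3=2.
So u(s,τ) = -sin(2s)cos(2τ) + 2sin(3s)cos(3τ), and w(s,τ) = exp(-2τ)u(s,τ).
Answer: w(s, τ) = -exp(-2τ)sin(2s)cos(2τ) + 2exp(-2τ)sin(3s)cos(3τ)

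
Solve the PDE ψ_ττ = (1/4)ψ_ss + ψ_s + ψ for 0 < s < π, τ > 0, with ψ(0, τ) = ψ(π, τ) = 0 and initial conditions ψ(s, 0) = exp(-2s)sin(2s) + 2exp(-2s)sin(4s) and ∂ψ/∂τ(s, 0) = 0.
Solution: Substitute ψ = exp(-2s)u, i.e. u = exp(2s)ψ.
By the product rule, ψ_s = exp(-2s)(u_s - 2u), ψ_ss = exp(-2s)(u_ss - 4u_s + 4u), ψ_ττ = exp(-2s)u_ττ.
Substituting into the PDE and dividing by exp(-2s): u_ττ = (1/4)(u_ss - 4u_s + 4u) + (u_s - 2u) + u.
The lower-order terms cancel, leaving the standard wave equation u_ττ = (1/4)u_ss.
Initial data for u: u(s,0) = exp(2s)ψ(s,0) = sin(2s) + 2sin(4s); u_τ(s,0) = exp(2s)ψ_τ(s,0) = 0. The boundary conditions carry over: u(0,τ) = u(π,τ) = 0.
Solve for u:
  Using separation of variables u = X(s)T(τ):
  Eigenfunctions: sin(ns), n = 1, 2, 3, ...
  General solution: u(s, τ) = Σ [A_n cos(n τ/2) + B_n sin(n τ/2)] sin(ns)
  From u(s,0) = sin(2s) + 2sin(4s): A_2=1, A_4=2. From u_τ(s,0) = 0: all B_n = 0.
Hence u(s,τ) = sin(2s)cos(τ) + 2sin(4s)cos(2τ).
Transform back: ψ(s,τ) = exp(-2s)u(s,τ).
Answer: ψ(s, τ) = exp(-2s)sin(2s)cos(τ) + 2exp(-2s)sin(4s)cos(2τ)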